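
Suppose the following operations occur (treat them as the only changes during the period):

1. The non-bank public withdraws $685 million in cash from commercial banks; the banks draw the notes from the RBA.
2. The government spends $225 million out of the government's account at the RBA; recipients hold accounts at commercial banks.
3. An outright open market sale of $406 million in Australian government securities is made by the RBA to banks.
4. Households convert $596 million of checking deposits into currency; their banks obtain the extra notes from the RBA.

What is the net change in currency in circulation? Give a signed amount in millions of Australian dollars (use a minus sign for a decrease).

+$1281 million

Currency withdrawal $685 million: notes leave the central bank → +$685M.
Government spending $225 million: no currency enters or leaves circulation → 0.
OMO sale (to banks) $406 million: no currency enters or leaves circulation → 0.
Currency withdrawal $596 million: notes leave the central bank → +$596M.
Net: 685 + 0 + 0 + 596 = +$1281 million.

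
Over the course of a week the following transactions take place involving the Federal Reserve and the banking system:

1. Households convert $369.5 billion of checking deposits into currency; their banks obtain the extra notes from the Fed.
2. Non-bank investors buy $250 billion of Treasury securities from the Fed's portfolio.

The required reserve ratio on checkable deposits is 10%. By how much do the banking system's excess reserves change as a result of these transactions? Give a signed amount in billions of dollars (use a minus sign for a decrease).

-$557.55 billion

Currency withdrawal $369.5 billion: reserves −$369.5B, deposits −$369.5B.
Asset sale (to non-banks) $250 billion: reserves −$250B, deposits −$250B.
Totals: Δreserves = −$619.5B, Δdeposits = −$619.5B.
Δrequired reserves = 10% × −$619.5B = −$61.95B.
Δexcess reserves = Δreserves − Δrequired = −$619.5B − (−$61.95B) = -$557.55 billion.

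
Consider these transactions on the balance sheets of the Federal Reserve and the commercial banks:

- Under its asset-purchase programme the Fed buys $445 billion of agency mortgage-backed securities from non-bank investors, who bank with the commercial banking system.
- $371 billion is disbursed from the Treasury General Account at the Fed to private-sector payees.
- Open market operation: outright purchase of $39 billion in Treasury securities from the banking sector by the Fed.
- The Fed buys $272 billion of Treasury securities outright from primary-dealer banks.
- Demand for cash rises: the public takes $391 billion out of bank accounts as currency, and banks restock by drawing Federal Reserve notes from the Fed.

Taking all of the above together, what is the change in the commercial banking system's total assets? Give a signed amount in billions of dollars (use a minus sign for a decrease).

+$425 billion

Asset purchase (from non-banks) $445 billion: bank balance sheets expand → +$445B.
Government spending $371 billion: bank balance sheets expand → +$371B.
OMO purchase (from banks) $39 billion: just an asset swap on bank balance sheets → 0.
OMO purchase (from banks) $272 billion: just an asset swap on bank balance sheets → 0.
Currency withdrawal $391 billion: bank balance sheets shrink → −$391B.
Net: 445 + 371 + 0 + 0 − 391 = +$425 billion.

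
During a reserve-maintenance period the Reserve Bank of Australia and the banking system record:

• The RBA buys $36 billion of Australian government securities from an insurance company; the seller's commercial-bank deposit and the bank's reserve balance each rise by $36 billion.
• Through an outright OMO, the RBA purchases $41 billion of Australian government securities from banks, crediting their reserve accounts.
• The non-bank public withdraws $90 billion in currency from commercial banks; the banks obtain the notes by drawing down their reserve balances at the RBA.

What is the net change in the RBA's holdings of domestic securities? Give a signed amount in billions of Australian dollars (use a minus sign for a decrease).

Asset purchase (from non-banks) $36 billion: securities added to the RBA's portfolio → +$36B.
OMO purchase (from banks) $41 billion: securities added to the RBA's portfolio → +$41B.
Currency withdrawal $90 billion: the RBA's securities portfolio is untouched → 0.
Net: 36 + 41 + 0 = +$77 billion.

+$77 billion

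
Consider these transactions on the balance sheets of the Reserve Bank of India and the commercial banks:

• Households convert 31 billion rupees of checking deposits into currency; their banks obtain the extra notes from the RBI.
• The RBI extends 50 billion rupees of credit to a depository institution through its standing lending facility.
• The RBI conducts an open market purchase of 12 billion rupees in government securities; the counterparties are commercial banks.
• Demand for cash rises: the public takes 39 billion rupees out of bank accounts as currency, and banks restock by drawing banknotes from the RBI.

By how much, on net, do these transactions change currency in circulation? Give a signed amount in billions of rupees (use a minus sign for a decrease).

+70 billion

RBI balance sheet:
  Assets:      Securities +12B, Loans to banks +50B
  Liabilities: Bank reserves −8B, Currency in circulation +70B
Commercial banking system:
  Assets:      Reserves at CB −8B, Securities −12B
  Liabilities: Checkable deposits −70B, Borrowings from CB +50B
So the change in currency in circulation is +70 billion.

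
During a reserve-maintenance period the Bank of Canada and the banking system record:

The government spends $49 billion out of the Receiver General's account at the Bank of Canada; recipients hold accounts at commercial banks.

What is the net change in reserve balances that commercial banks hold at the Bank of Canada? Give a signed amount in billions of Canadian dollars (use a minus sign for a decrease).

Government spending $49 billion: government payments flow into bank reserve accounts → +$49B.

+$49 billion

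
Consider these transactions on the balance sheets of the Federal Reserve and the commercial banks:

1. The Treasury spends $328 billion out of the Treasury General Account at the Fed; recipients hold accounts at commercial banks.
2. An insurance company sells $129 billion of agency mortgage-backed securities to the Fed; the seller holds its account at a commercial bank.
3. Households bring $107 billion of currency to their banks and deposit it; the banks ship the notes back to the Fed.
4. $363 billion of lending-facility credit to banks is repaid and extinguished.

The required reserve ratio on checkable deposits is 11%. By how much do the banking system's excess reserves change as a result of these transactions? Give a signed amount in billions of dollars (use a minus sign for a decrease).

Government spending $328 billion: reserves +$328B, deposits +$328B.
Asset purchase (from non-banks) $129 billion: reserves +$129B, deposits +$129B.
Currency deposit $107 billion: reserves +$107B, deposits +$107B.
Discount-window repayment $363 billion: reserves −$363B, deposits 0.
Totals: Δreserves = +$201B, Δdeposits = +$564B.
Δrequired reserves = 11% × +$564B = +$62.04B.
Δexcess reserves = Δreserves − Δrequired = +$201B − (+$62.04B) = +$138.96 billion.

+$138.96 billion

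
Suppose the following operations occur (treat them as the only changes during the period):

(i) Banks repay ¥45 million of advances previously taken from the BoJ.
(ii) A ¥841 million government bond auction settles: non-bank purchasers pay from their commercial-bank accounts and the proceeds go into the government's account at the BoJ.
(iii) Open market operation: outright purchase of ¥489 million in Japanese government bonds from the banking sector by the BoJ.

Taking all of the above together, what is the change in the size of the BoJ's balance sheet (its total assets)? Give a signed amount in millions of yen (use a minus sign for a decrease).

BoJ balance sheet:
  Assets:      Securities +¥489M, Loans to banks −¥45M
  Liabilities: Bank reserves −¥397M, Government deposits +¥841M
Change in total BoJ assets = +¥444 million.

+¥444 million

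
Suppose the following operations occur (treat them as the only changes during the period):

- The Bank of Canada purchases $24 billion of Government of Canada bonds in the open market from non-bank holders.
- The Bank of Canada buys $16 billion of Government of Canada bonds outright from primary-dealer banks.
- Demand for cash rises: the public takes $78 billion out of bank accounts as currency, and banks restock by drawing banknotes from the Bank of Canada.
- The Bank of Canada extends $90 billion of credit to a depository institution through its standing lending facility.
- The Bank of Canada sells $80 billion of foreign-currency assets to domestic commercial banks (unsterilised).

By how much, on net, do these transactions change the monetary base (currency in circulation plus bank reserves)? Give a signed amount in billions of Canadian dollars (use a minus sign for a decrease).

+$50 billion

Asset purchase (from non-banks) $24 billion: Bank of Canada balance sheet expands → +$24B.
OMO purchase (from banks) $16 billion: Bank of Canada balance sheet expands → +$16B.
Currency withdrawal $78 billion: just a shift between currency and reserves — both are base money → 0.
Discount-window loan $90 billion: Bank of Canada balance sheet expands → +$90B.
FX sale $80 billion: Bank of Canada balance sheet contracts → −$80B.
Net: 24 + 16 + 0 + 90 − 80 = +$50 billion.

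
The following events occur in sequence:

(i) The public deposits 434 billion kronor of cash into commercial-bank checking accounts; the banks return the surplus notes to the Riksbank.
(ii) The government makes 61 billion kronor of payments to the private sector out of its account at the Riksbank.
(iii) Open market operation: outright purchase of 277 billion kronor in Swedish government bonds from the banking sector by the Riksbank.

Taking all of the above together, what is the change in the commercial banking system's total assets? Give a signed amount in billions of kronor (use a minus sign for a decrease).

Currency deposit 434 billion kronor: bank balance sheets expand → +434B.
Government spending 61 billion kronor: bank balance sheets expand → +61B.
OMO purchase (from banks) 277 billion kronor: just an asset swap on bank balance sheets → 0.
Net: 434 + 61 + 0 = +495 billion.

+495 billion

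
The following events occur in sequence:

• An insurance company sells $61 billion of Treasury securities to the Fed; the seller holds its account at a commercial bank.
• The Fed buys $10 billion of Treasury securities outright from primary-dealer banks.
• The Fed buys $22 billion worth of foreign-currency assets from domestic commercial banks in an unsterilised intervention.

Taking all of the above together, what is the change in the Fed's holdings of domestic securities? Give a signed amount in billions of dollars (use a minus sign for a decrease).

Asset purchase (from non-banks) $61 billion: securities added to the Fed's portfolio → +$61B.
OMO purchase (from banks) $10 billion: securities added to the Fed's portfolio → +$10B.
FX purchase $22 billion: the Fed's securities portfolio is untouched → 0.
Net: 61 + 10 + 0 = +$71 billion.

+$71 billion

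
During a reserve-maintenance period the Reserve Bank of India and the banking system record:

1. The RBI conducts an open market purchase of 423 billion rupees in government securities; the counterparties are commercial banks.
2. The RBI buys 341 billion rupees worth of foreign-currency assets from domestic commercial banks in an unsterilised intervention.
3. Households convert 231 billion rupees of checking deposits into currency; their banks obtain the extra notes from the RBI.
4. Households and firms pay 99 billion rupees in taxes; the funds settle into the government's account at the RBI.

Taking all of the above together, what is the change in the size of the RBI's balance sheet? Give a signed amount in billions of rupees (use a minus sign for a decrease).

RBI balance sheet:
  Assets:      Securities +423B, Foreign assets +341B
  Liabilities: Bank reserves +434B, Currency in circulation +231B, Government deposits +99B
Change in total RBI assets = +764 billion.

+764 billion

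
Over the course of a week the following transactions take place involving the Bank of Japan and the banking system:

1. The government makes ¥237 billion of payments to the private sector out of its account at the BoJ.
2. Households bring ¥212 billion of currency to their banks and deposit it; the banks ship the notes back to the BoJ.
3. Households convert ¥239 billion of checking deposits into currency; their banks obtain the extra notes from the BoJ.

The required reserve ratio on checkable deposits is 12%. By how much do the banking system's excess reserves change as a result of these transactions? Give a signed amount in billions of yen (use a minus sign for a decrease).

Government spending ¥237 billion: reserves +¥237B, deposits +¥237B.
Currency deposit ¥212 billion: reserves +¥212B, deposits +¥212B.
Currency withdrawal ¥239 billion: reserves −¥239B, deposits −¥239B.
Totals: Δreserves = +¥210B, Δdeposits = +¥210B.
Δrequired reserves = 12% × +¥210B = +¥25.2B.
Δexcess reserves = Δreserves − Δrequired = +¥210B − (+¥25.2B) = +¥184.8 billion.

+¥184.8 billion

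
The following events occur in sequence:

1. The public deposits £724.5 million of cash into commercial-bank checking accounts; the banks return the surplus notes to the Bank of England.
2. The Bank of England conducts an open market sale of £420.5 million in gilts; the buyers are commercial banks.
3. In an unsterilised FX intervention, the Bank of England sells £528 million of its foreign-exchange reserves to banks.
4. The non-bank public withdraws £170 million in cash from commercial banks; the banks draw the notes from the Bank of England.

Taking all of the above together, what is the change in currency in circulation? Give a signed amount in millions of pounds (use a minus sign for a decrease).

-£554.5 million

Bank of England balance sheet:
  Assets:      Securities −£420.5M, Foreign assets −£528M
  Liabilities: Bank reserves −£394M, Currency in circulation −£554.5M
So the change in currency in circulation is -£554.5 million.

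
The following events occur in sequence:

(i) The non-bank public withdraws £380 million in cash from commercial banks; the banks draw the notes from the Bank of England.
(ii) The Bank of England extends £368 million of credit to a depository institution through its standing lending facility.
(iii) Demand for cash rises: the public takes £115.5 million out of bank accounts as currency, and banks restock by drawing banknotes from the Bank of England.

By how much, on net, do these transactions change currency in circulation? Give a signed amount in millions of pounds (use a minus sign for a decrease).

+£495.5 million

Currency withdrawal £380 million: notes leave the central bank → +£380M.
Discount-window loan £368 million: no currency enters or leaves circulation → 0.
Currency withdrawal £115.5 million: notes leave the central bank → +£115.5M.
Net: 380 + 0 + 115.5 = +£495.5 million.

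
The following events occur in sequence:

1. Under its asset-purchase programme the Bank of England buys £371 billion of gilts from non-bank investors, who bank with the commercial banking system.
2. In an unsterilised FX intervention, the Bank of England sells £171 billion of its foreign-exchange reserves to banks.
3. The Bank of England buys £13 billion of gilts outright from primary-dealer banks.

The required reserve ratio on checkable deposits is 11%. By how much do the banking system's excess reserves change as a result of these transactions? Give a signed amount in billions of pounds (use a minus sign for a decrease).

Asset purchase (from non-banks) £371 billion: reserves +£371B, deposits +£371B.
FX sale £171 billion: reserves −£171B, deposits 0.
OMO purchase (from banks) £13 billion: reserves +£13B, deposits 0.
Totals: Δreserves = +£213B, Δdeposits = +£371B.
Δrequired reserves = 11% × +£371B = +£40.81B.
Δexcess reserves = Δreserves − Δrequired = +£213B − (+£40.81B) = +£172.19 billion.

+£172.19 billion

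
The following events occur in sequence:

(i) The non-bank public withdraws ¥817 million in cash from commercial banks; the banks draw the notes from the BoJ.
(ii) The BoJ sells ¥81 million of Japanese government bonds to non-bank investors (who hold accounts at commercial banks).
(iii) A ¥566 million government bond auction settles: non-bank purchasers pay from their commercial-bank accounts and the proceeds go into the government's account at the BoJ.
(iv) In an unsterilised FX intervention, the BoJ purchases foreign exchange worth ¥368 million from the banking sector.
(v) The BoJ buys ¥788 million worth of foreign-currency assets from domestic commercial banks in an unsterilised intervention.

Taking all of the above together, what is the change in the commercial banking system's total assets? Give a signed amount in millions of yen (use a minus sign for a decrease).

-¥1464 million

BoJ balance sheet:
  Assets:      Securities −¥81M, Foreign assets +¥1156M
  Liabilities: Bank reserves −¥308M, Currency in circulation +¥817M, Government deposits +¥566M
Commercial banking system:
  Assets:      Reserves at CB −¥308M, Foreign assets −¥1156M
  Liabilities: Checkable deposits −¥1464M
Change in total bank assets = -¥1464 million.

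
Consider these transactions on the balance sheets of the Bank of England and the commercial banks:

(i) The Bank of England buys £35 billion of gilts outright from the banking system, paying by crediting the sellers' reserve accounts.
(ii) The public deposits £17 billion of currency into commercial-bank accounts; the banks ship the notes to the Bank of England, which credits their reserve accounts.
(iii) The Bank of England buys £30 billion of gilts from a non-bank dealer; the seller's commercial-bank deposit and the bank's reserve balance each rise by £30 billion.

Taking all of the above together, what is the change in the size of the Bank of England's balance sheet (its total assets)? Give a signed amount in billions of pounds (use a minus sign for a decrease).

OMO purchase (from banks) £35 billion: a Bank of England asset is acquired → +£35B.
Currency deposit £17 billion: only the composition of liabilities changes → 0.
Asset purchase (from non-banks) £30 billion: a Bank of England asset is acquired → +£30B.
Net: 35 + 0 + 30 = +£65 billion.

+£65 billion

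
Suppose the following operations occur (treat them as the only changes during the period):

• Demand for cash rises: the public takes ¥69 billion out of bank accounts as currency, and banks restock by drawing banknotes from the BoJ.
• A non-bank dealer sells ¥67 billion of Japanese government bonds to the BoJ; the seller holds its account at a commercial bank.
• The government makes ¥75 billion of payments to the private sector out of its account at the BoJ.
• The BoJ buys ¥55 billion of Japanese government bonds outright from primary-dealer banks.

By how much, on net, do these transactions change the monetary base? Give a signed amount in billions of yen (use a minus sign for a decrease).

Currency withdrawal ¥69 billion: just a shift between currency and reserves — both are base money → 0.
Asset purchase (from non-banks) ¥67 billion: BoJ balance sheet expands → +¥67B.
Government spending ¥75 billion: a non-base liability converts back to reserves → +¥75B.
OMO purchase (from banks) ¥55 billion: BoJ balance sheet expands → +¥55B.
Net: 0 + 67 + 75 + 55 = +¥197 billion.

+¥197 billion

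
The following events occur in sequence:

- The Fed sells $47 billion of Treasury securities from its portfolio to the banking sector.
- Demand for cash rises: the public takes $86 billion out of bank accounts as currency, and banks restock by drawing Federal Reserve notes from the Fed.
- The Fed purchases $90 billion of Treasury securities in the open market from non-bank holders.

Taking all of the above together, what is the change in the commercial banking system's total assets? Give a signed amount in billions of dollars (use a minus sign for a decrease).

OMO sale (to banks) $47 billion: just an asset swap on bank balance sheets → 0.
Currency withdrawal $86 billion: bank balance sheets shrink → −$86B.
Asset purchase (from non-banks) $90 billion: bank balance sheets expand → +$90B.
Net: 0 − 86 + 90 = +$4 billion.

+$4 billion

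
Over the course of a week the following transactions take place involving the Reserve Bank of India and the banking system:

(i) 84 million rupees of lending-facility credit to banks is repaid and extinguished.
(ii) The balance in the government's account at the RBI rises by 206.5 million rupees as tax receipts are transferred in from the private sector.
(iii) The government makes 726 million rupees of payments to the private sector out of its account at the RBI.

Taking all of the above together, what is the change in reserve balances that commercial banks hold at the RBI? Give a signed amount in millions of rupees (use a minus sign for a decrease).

+435.5 million

Discount-window repayment 84 million rupees: repayment is debited from reserves → −84M.
Government account inflow 206.5 million rupees: funds move from bank reserves into the government account → −206.5M.
Government spending 726 million rupees: government payments flow into bank reserve accounts → +726M.
Net: −84 − 206.5 + 726 = +435.5 million.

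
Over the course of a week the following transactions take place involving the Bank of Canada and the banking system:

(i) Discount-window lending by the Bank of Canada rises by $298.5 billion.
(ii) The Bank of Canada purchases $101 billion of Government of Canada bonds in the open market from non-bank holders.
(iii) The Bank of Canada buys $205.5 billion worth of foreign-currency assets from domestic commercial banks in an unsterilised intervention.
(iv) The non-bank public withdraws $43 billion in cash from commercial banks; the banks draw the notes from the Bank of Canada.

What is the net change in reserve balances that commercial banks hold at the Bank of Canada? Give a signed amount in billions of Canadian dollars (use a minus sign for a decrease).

Bank of Canada balance sheet:
  Assets:      Securities +$101B, Loans to banks +$298.5B, Foreign assets +$205.5B
  Liabilities: Bank reserves +$562B, Currency in circulation +$43B
Commercial banking system:
  Assets:      Reserves at CB +$562B, Foreign assets −$205.5B
  Liabilities: Checkable deposits +$58B, Borrowings from CB +$298.5B
So the change in reserve balances that commercial banks hold at the Bank of Canada is +$562 billion.

+$562 billion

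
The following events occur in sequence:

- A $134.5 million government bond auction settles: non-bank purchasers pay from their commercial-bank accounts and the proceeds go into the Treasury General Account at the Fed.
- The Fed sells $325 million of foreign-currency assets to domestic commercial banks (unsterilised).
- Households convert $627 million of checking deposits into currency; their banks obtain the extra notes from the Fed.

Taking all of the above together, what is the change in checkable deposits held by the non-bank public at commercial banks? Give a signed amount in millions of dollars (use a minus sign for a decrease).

Government account inflow $134.5 million: non-bank counterparties' bank balances fall → −$134.5M.
FX sale $325 million: the counterparty is a bank, so public deposits are unchanged → 0.
Currency withdrawal $627 million: non-bank counterparties' bank balances fall → −$627M.
Net: −134.5 + 0 − 627 = -$761.5 million.

-$761.5 million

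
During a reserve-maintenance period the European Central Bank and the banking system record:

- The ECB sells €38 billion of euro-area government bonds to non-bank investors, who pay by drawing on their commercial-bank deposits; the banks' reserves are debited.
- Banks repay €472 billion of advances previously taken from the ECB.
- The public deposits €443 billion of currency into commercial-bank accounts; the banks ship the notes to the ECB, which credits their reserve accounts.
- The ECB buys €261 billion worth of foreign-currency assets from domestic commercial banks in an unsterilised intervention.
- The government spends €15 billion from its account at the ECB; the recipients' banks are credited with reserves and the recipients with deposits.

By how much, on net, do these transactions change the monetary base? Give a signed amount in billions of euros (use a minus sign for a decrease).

Asset sale (to non-banks) €38 billion: ECB balance sheet contracts → −€38B.
Discount-window repayment €472 billion: ECB balance sheet contracts → −€472B.
Currency deposit €443 billion: just a shift between currency and reserves — both are base money → 0.
FX purchase €261 billion: ECB balance sheet expands → +€261B.
Government spending €15 billion: a non-base liability converts back to reserves → +€15B.
Net: −38 − 472 + 0 + 261 + 15 = -€234 billion.

-€234 billion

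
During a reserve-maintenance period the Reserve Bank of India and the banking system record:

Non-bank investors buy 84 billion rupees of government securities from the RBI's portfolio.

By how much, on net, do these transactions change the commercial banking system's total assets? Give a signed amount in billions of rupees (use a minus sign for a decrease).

RBI balance sheet:
  Assets:      Securities −84B
  Liabilities: Bank reserves −84B
Commercial banking system:
  Assets:      Reserves at CB −84B
  Liabilities: Checkable deposits −84B
Change in total bank assets = -84 billion.

-84 billion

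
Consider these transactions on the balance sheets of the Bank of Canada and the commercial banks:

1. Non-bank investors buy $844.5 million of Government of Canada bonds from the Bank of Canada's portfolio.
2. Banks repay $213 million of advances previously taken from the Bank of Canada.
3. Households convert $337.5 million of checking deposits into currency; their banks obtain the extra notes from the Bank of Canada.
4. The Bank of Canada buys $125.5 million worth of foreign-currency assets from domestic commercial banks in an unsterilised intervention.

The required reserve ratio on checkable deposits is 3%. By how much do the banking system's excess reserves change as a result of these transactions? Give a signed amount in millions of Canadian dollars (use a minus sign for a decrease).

Asset sale (to non-banks) $844.5 million: reserves −$844.5M, deposits −$844.5M.
Discount-window repayment $213 million: reserves −$213M, deposits 0.
Currency withdrawal $337.5 million: reserves −$337.5M, deposits −$337.5M.
FX purchase $125.5 million: reserves +$125.5M, deposits 0.
Totals: Δreserves = −$1269.5M, Δdeposits = −$1182M.
Δrequired reserves = 3% × −$1182M = −$35.46M.
Δexcess reserves = Δreserves − Δrequired = −$1269.5M − (−$35.46M) = -$1234.04 million.

-$1234.04 million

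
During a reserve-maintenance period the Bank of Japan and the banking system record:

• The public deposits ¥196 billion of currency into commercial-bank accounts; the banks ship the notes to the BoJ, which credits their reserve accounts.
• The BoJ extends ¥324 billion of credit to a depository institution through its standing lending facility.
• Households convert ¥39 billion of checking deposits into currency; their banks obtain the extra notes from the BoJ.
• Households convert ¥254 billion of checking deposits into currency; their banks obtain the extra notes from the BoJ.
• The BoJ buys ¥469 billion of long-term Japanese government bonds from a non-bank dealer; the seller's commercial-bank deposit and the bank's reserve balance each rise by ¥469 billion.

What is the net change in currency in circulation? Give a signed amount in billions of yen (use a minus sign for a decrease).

BoJ balance sheet:
  Assets:      Securities +¥469B, Loans to banks +¥324B
  Liabilities: Bank reserves +¥696B, Currency in circulation +¥97B
Commercial banking system:
  Assets:      Reserves at CB +¥696B
  Liabilities: Checkable deposits +¥372B, Borrowings from CB +¥324B
So the change in currency in circulation is +¥97 billion.

+¥97 billion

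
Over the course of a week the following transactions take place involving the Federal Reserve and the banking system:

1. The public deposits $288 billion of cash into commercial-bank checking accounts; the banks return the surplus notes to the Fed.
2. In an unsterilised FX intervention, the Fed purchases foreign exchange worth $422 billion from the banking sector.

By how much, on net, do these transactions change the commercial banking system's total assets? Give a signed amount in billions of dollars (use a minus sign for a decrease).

Currency deposit $288 billion: bank balance sheets expand → +$288B.
FX purchase $422 billion: just an asset swap on bank balance sheets → 0.
Net: 288 + 0 = +$288 billion.

+$288 billion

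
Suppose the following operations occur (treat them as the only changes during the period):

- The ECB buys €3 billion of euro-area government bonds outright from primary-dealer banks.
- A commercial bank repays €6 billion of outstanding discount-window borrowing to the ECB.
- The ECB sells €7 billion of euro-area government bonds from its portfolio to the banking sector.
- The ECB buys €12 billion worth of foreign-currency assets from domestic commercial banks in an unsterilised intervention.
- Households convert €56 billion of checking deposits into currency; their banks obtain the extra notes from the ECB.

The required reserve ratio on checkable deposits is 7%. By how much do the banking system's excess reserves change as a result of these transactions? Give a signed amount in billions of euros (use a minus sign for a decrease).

-€50.08 billion

OMO purchase (from banks) €3 billion: reserves +€3B, deposits 0.
Discount-window repayment €6 billion: reserves −€6B, deposits 0.
OMO sale (to banks) €7 billion: reserves −€7B, deposits 0.
FX purchase €12 billion: reserves +€12B, deposits 0.
Currency withdrawal €56 billion: reserves −€56B, deposits −€56B.
Totals: Δreserves = −€54B, Δdeposits = −€56B.
Δrequired reserves = 7% × −€56B = −€3.92B.
Δexcess reserves = Δreserves − Δrequired = −€54B − (−€3.92B) = -€50.08 billion.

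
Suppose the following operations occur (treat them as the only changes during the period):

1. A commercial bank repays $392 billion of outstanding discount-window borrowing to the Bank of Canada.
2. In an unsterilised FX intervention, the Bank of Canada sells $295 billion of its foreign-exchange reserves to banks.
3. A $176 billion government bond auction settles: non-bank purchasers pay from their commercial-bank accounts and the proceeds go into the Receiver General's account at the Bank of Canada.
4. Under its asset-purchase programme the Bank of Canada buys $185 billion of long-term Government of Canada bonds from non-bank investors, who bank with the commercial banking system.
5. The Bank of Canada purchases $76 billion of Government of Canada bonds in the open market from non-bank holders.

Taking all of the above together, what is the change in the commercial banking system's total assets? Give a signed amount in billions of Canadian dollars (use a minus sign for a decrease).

Discount-window repayment $392 billion: bank balance sheets shrink → −$392B.
FX sale $295 billion: just an asset swap on bank balance sheets → 0.
Government account inflow $176 billion: bank balance sheets shrink → −$176B.
Asset purchase (from non-banks) $185 billion: bank balance sheets expand → +$185B.
Asset purchase (from non-banks) $76 billion: bank balance sheets expand → +$76B.
Net: −392 + 0 − 176 + 185 + 76 = -$307 billion.

-$307 billion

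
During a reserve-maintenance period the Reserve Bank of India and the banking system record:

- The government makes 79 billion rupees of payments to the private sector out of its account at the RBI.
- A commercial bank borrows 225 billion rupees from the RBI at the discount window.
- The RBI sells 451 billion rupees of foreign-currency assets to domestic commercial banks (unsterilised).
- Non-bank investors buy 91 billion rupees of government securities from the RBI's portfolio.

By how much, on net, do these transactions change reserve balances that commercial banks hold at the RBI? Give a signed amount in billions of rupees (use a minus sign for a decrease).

RBI balance sheet:
  Assets:      Securities −91B, Loans to banks +225B, Foreign assets −451B
  Liabilities: Bank reserves −238B, Government deposits −79B
Commercial banking system:
  Assets:      Reserves at CB −238B, Foreign assets +451B
  Liabilities: Checkable deposits −12B, Borrowings from CB +225B
So the change in reserve balances that commercial banks hold at the RBI is -238 billion.

-238 billion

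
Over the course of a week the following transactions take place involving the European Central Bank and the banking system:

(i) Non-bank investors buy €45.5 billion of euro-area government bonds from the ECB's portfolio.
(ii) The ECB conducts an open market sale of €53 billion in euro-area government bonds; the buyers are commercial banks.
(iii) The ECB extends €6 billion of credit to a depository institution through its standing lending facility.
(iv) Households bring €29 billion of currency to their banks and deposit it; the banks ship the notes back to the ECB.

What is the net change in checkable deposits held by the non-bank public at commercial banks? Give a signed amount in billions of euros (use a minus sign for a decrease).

-€16.5 billion

Asset sale (to non-banks) €45.5 billion: non-bank counterparties' bank balances fall → −€45.5B.
OMO sale (to banks) €53 billion: the counterparty is a bank, so public deposits are unchanged → 0.
Discount-window loan €6 billion: the counterparty is a bank, so public deposits are unchanged → 0.
Currency deposit €29 billion: non-bank counterparties' bank balances rise → +€29B.
Net: −45.5 + 0 + 0 + 29 = -€16.5 billion.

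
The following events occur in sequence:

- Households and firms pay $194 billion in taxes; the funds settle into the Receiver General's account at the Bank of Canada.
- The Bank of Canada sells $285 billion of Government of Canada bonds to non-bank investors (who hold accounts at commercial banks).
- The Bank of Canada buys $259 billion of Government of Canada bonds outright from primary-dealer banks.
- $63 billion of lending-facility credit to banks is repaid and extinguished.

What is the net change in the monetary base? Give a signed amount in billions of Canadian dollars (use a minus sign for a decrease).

-$283 billion

Bank of Canada balance sheet:
  Assets:      Securities −$26B, Loans to banks −$63B
  Liabilities: Bank reserves −$283B, Government deposits +$194B
Commercial banking system:
  Assets:      Reserves at CB −$283B, Securities −$259B
  Liabilities: Checkable deposits −$479B, Borrowings from CB −$63B
Monetary base = currency + reserves: 0 + (−$283B) = -$283 billion.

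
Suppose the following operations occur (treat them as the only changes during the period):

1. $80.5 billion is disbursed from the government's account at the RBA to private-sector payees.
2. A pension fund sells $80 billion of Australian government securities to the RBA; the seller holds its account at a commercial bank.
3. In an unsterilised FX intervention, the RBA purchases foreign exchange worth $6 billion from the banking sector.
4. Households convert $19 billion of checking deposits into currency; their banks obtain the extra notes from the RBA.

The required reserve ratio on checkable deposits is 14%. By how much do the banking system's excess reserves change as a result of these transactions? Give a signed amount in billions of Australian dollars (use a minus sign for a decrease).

Government spending $80.5 billion: reserves +$80.5B, deposits +$80.5B.
Asset purchase (from non-banks) $80 billion: reserves +$80B, deposits +$80B.
FX purchase $6 billion: reserves +$6B, deposits 0.
Currency withdrawal $19 billion: reserves −$19B, deposits −$19B.
Totals: Δreserves = +$147.5B, Δdeposits = +$141.5B.
Δrequired reserves = 14% × +$141.5B = +$19.81B.
Δexcess reserves = Δreserves − Δrequired = +$147.5B − (+$19.81B) = +$127.69 billion.

+$127.69 billion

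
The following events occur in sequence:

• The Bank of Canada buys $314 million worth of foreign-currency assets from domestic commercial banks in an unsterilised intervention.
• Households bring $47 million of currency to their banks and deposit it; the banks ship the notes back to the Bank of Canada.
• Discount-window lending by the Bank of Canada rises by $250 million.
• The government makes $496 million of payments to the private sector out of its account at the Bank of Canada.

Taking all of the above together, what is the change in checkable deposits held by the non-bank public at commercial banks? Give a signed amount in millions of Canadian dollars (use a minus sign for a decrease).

+$543 million

FX purchase $314 million: the counterparty is a bank, so public deposits are unchanged → 0.
Currency deposit $47 million: non-bank counterparties' bank balances rise → +$47M.
Discount-window loan $250 million: the counterparty is a bank, so public deposits are unchanged → 0.
Government spending $496 million: non-bank counterparties' bank balances rise → +$496M.
Net: 0 + 47 + 0 + 496 = +$543 million.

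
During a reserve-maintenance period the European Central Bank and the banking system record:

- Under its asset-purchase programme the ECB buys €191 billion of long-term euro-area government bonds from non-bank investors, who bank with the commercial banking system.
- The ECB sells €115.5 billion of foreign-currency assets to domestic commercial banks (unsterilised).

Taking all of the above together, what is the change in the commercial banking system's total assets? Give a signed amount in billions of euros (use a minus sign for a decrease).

ECB balance sheet:
  Assets:      Securities +€191B, Foreign assets −€115.5B
  Liabilities: Bank reserves +€75.5B
Commercial banking system:
  Assets:      Reserves at CB +€75.5B, Foreign assets +€115.5B
  Liabilities: Checkable deposits +€191B
Change in total bank assets = +€191 billion.

+€191 billion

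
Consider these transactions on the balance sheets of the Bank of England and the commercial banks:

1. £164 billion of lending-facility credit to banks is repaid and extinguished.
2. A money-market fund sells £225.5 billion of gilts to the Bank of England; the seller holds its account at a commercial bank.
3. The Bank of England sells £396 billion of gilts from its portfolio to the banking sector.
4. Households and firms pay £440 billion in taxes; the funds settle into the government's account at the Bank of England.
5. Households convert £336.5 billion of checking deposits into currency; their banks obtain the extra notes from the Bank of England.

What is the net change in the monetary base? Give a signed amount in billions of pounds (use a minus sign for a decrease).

Discount-window repayment £164 billion: Bank of England balance sheet contracts → −£164B.
Asset purchase (from non-banks) £225.5 billion: Bank of England balance sheet expands → +£225.5B.
OMO sale (to banks) £396 billion: Bank of England balance sheet contracts → −£396B.
Government account inflow £440 billion: reserves shift to a non-base liability → −£440B.
Currency withdrawal £336.5 billion: just a shift between currency and reserves — both are base money → 0.
Net: −164 + 225.5 − 396 − 440 + 0 = -£774.5 billion.

-£774.5 billion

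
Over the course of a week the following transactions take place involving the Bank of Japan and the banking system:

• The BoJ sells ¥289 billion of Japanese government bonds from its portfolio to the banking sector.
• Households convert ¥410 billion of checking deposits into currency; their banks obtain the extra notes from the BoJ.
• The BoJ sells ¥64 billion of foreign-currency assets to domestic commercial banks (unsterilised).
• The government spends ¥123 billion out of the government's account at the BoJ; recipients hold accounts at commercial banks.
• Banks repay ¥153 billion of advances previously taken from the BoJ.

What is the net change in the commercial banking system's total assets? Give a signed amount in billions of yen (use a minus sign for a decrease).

-¥440 billion

BoJ balance sheet:
  Assets:      Securities −¥289B, Loans to banks −¥153B, Foreign assets −¥64B
  Liabilities: Bank reserves −¥793B, Currency in circulation +¥410B, Government deposits −¥123B
Commercial banking system:
  Assets:      Reserves at CB −¥793B, Securities +¥289B, Foreign assets +¥64B
  Liabilities: Checkable deposits −¥287B, Borrowings from CB −¥153B
Change in total bank assets = -¥440 billion.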